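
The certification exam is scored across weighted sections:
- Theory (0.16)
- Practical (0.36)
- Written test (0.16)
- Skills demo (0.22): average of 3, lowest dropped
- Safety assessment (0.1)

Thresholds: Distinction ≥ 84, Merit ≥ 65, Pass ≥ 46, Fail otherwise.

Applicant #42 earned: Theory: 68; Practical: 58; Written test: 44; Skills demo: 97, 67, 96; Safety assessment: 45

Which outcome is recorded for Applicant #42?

Pass

Skills demo: drop 67 → average of remaining 2 = 193/2 = 96.5
Weighted total:
  Theory 68 × 0.16 = 10.88
  Practical 58 × 0.36 = 20.88
  Written test 44 × 0.16 = 7.04
  Skills demo 96.5 × 0.22 = 21.23
  Safety assessment 45 × 0.1 = 4.5
Sum = 64.53
64.53 is ≥ 46 and < 65 → Pass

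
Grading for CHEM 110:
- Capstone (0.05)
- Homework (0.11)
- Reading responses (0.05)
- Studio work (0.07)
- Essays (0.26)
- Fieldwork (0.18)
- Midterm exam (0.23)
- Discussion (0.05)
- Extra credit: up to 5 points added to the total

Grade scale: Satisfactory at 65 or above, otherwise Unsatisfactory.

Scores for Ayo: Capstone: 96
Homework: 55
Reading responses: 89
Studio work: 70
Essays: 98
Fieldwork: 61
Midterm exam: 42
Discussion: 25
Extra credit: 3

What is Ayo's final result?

Satisfactory

Weighted total:
  Capstone 96 × 0.05 = 4.8
  Homework 55 × 0.11 = 6.05
  Reading responses 89 × 0.05 = 4.45
  Studio work 70 × 0.07 = 4.9
  Essays 98 × 0.26 = 25.48
  Fieldwork 61 × 0.18 = 10.98
  Midterm exam 42 × 0.23 = 9.66
  Discussion 25 × 0.05 = 1.25
Sum = 67.57
Extra credit: 67.57 + 3 = 70.57
70.57 ≥ 65 → Satisfactory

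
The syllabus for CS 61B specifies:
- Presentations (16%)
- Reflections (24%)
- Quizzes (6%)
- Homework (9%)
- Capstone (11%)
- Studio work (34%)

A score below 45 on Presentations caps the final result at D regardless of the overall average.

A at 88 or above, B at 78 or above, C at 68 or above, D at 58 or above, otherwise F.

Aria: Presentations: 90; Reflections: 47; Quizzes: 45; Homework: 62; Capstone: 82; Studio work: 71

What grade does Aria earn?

D

Presentations score 90 ≥ 45: minimum met.
Weighted total:
  Presentations 90 × 0.16 = 14.4
  Reflections 47 × 0.24 = 11.28
  Quizzes 45 × 0.06 = 2.7
  Homework 62 × 0.09 = 5.58
  Capstone 82 × 0.11 = 9.02
  Studio work 71 × 0.34 = 24.14
Sum = 67.12
67.12 is ≥ 58 and < 68 → D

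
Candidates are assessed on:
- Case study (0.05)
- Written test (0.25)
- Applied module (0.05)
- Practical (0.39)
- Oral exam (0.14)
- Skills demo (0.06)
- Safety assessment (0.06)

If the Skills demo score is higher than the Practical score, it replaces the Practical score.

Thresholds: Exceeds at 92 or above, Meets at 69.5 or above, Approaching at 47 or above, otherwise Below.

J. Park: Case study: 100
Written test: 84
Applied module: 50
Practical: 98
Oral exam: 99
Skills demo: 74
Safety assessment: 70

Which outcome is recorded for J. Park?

Skills demo (74) ≤ Practical (98), so Practical stays at 98.
Weighted total:
  Case study 100 × 0.05 = 5
  Written test 84 × 0.25 = 21
  Applied module 50 × 0.05 = 2.5
  Practical 98 × 0.39 = 38.22
  Oral exam 99 × 0.14 = 13.86
  Skills demo 74 × 0.06 = 4.44
  Safety assessment 70 × 0.06 = 4.2
Sum = 89.22
89.22 is ≥ 69.5 and < 92 → Meets

Meets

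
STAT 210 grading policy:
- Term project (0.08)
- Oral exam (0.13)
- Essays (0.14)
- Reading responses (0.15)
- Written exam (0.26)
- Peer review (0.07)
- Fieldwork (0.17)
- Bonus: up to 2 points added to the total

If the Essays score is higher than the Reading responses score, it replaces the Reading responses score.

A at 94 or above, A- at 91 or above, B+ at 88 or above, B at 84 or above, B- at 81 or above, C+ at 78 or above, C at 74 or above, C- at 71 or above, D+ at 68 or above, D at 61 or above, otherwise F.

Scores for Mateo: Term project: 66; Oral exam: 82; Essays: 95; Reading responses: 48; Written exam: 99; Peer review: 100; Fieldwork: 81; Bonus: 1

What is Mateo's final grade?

Essays (95) > Reading responses (48), so Reading responses counts as 95.
Weighted total:
  Term project 66 × 0.08 = 5.28
  Oral exam 82 × 0.13 = 10.66
  Essays 95 × 0.14 = 13.3
  Reading responses 95 × 0.15 = 14.25
  Written exam 99 × 0.26 = 25.74
  Peer review 100 × 0.07 = 7
  Fieldwork 81 × 0.17 = 13.77
Sum = 90
Bonus: 90 + 1 = 91
91 is ≥ 91 and < 94 → A-

A-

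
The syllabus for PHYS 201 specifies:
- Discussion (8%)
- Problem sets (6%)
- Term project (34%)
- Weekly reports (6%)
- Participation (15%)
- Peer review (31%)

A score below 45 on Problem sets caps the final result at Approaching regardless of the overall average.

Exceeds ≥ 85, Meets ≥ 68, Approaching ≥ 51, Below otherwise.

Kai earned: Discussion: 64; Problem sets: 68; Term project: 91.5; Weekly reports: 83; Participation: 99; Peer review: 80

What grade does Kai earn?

Meets

Problem sets score 68 ≥ 45: minimum met.
Weighted total:
  Discussion 64 × 0.08 = 5.12
  Problem sets 68 × 0.06 = 4.08
  Term project 91.5 × 0.34 = 31.11
  Weekly reports 83 × 0.06 = 4.98
  Participation 99 × 0.15 = 14.85
  Peer review 80 × 0.31 = 24.8
Sum = 84.94
84.94 is ≥ 68 and < 85 → Meets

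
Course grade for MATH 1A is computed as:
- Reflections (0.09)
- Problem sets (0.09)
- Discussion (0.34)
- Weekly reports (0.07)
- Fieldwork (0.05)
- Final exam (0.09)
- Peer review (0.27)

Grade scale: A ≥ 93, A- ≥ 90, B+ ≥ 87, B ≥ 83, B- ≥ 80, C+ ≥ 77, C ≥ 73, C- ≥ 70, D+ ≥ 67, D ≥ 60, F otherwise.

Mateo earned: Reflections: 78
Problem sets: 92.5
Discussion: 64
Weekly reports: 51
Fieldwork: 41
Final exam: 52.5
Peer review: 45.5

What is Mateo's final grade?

Weighted total:
  Reflections 78 × 0.09 = 7.02
  Problem sets 92.5 × 0.09 = 8.325
  Discussion 64 × 0.34 = 21.76
  Weekly reports 51 × 0.07 = 3.57
  Fieldwork 41 × 0.05 = 2.05
  Final exam 52.5 × 0.09 = 4.725
  Peer review 45.5 × 0.27 = 12.285
Sum = 59.735
59.735 < 60 → F

F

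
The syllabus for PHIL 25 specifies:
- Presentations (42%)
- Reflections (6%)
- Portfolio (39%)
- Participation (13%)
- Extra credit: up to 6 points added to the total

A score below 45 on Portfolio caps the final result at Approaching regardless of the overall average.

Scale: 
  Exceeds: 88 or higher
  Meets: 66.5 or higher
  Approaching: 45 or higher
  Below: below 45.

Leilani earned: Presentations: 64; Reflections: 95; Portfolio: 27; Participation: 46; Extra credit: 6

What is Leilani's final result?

Approaching

Portfolio score 27 < 45: minimum not met.
Weighted total:
  Presentations 64 × 0.42 = 26.88
  Reflections 95 × 0.06 = 5.7
  Portfolio 27 × 0.39 = 10.53
  Participation 46 × 0.13 = 5.98
Sum = 49.09
Extra credit: 49.09 + 6 = 55.09
55.09 would be Approaching; cap at Approaching applies → Approaching.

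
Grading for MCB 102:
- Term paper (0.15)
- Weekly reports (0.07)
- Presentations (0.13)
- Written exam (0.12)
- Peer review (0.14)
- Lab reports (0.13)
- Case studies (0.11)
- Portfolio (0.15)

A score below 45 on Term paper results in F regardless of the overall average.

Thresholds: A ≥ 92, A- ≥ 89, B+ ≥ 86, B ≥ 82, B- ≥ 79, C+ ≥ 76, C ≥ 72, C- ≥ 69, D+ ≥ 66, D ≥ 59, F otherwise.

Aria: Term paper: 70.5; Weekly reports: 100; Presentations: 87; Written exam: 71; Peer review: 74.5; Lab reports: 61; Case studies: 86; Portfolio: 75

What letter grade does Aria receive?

Term paper score 70.5 ≥ 45: minimum met.
Weighted total:
  Term paper 70.5 × 0.15 = 10.575
  Weekly reports 100 × 0.07 = 7
  Presentations 87 × 0.13 = 11.31
  Written exam 71 × 0.12 = 8.52
  Peer review 74.5 × 0.14 = 10.43
  Lab reports 61 × 0.13 = 7.93
  Case studies 86 × 0.11 = 9.46
  Portfolio 75 × 0.15 = 11.25
Sum = 76.475
76.475 is ≥ 76 and < 79 → C+

C+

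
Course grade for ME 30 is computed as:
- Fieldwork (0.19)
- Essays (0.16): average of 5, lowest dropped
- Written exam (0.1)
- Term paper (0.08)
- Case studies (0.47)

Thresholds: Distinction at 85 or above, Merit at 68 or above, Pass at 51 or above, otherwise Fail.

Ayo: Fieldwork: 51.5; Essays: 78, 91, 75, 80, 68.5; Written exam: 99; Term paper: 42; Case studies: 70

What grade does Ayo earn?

Merit

Essays: drop 68.5 → average of remaining 4 = 324/4 = 81
Weighted total:
  Fieldwork 51.5 × 0.19 = 9.785
  Essays 81 × 0.16 = 12.96
  Written exam 99 × 0.1 = 9.9
  Term paper 42 × 0.08 = 3.36
  Case studies 70 × 0.47 = 32.9
Sum = 68.905
68.905 is ≥ 68 and < 85 → Merit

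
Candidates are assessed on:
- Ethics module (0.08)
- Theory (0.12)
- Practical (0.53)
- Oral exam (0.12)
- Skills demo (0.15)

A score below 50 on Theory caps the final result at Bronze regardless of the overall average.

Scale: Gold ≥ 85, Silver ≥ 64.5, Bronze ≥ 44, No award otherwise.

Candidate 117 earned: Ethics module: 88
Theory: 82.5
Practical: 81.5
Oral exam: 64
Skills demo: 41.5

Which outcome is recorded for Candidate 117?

Silver

Theory score 82.5 ≥ 50: minimum met.
Weighted total:
  Ethics module 88 × 0.08 = 7.04
  Theory 82.5 × 0.12 = 9.9
  Practical 81.5 × 0.53 = 43.195
  Oral exam 64 × 0.12 = 7.68
  Skills demo 41.5 × 0.15 = 6.225
Sum = 74.04
74.04 is ≥ 64.5 and < 85 → Silver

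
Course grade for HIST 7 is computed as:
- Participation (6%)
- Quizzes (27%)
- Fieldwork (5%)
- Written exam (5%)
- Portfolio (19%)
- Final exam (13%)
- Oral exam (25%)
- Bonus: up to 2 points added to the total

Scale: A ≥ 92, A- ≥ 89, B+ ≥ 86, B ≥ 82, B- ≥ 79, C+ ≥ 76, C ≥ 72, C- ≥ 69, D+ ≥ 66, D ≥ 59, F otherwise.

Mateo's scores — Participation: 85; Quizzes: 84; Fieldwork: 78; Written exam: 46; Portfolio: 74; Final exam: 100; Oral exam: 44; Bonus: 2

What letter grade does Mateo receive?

Weighted total:
  Participation 85 × 0.06 = 5.1
  Quizzes 84 × 0.27 = 22.68
  Fieldwork 78 × 0.05 = 3.9
  Written exam 46 × 0.05 = 2.3
  Portfolio 74 × 0.19 = 14.06
  Final exam 100 × 0.13 = 13
  Oral exam 44 × 0.25 = 11
Sum = 72.04
Bonus: 72.04 + 2 = 74.04
74.04 is ≥ 72 and < 76 → C

C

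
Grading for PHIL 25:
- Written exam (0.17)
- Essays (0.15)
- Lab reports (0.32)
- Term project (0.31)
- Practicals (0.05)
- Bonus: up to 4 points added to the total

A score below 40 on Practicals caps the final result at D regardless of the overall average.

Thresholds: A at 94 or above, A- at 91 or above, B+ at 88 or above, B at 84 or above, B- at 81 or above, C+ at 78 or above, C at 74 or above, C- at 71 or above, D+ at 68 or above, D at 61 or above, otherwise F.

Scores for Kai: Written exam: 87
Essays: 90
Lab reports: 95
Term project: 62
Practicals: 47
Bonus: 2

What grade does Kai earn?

Practicals score 47 ≥ 40: minimum met.
Weighted total:
  Written exam 87 × 0.17 = 14.79
  Essays 90 × 0.15 = 13.5
  Lab reports 95 × 0.32 = 30.4
  Term project 62 × 0.31 = 19.22
  Practicals 47 × 0.05 = 2.35
Sum = 80.26
Bonus: 80.26 + 2 = 82.26
82.26 is ≥ 81 and < 84 → B-

B-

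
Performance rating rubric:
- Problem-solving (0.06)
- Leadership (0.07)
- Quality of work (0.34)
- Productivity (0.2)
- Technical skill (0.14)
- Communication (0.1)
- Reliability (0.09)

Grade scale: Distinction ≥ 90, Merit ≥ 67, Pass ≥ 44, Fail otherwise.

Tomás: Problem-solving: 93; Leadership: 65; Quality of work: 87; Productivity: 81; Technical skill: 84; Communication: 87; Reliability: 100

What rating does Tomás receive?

Merit

Weighted total:
  Problem-solving 93 × 0.06 = 5.58
  Leadership 65 × 0.07 = 4.55
  Quality of work 87 × 0.34 = 29.58
  Productivity 81 × 0.2 = 16.2
  Technical skill 84 × 0.14 = 11.76
  Communication 87 × 0.1 = 8.7
  Reliability 100 × 0.09 = 9
Sum = 85.37
85.37 is ≥ 67 and < 90 → Merit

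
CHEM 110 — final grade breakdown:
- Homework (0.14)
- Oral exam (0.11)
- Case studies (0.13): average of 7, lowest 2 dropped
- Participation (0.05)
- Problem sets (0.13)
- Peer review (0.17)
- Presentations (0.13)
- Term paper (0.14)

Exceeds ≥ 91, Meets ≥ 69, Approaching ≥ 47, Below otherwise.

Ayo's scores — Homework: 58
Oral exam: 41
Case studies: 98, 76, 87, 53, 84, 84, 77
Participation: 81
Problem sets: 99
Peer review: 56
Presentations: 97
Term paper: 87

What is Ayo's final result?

Meets

Case studies: drop 53, 76 → average of remaining 5 = 430/5 = 86
Weighted total:
  Homework 58 × 0.14 = 8.12
  Oral exam 41 × 0.11 = 4.51
  Case studies 86 × 0.13 = 11.18
  Participation 81 × 0.05 = 4.05
  Problem sets 99 × 0.13 = 12.87
  Peer review 56 × 0.17 = 9.52
  Presentations 97 × 0.13 = 12.61
  Term paper 87 × 0.14 = 12.18
Sum = 75.04
75.04 is ≥ 69 and < 91 → Meets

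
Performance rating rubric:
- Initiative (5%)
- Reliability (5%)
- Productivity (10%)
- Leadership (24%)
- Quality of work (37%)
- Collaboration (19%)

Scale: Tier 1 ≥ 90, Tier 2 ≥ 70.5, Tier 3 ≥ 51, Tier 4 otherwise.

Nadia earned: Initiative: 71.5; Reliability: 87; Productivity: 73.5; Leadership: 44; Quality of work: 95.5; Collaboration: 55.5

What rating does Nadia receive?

Tier 2

Weighted total:
  Initiative 71.5 × 0.05 = 3.575
  Reliability 87 × 0.05 = 4.35
  Productivity 73.5 × 0.1 = 7.35
  Leadership 44 × 0.24 = 10.56
  Quality of work 95.5 × 0.37 = 35.335
  Collaboration 55.5 × 0.19 = 10.545
Sum = 71.715
71.715 is ≥ 70.5 and < 90 → Tier 2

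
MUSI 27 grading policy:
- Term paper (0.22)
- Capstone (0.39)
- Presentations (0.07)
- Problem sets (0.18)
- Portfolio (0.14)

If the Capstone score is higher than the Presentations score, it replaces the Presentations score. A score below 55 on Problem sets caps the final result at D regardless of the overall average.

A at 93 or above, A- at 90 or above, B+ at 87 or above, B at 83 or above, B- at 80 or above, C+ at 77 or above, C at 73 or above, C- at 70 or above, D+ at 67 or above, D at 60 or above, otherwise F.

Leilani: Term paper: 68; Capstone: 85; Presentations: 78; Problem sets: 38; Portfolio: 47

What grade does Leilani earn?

Capstone (85) > Presentations (78), so Presentations counts as 85.
Problem sets score 38 < 55: minimum not met.
Weighted total:
  Term paper 68 × 0.22 = 14.96
  Capstone 85 × 0.39 = 33.15
  Presentations 85 × 0.07 = 5.95
  Problem sets 38 × 0.18 = 6.84
  Portfolio 47 × 0.14 = 6.58
Sum = 67.48
67.48 would be D+; cap at D applies → D.

D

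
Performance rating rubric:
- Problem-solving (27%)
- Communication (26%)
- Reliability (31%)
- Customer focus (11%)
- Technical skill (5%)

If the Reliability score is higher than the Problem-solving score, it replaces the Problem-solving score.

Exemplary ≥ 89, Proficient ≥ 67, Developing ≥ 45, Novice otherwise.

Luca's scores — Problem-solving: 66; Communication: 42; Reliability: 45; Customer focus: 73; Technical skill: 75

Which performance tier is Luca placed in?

Developing

Reliability (45) ≤ Problem-solving (66), so Problem-solving stays at 66.
Weighted total:
  Problem-solving 66 × 0.27 = 17.82
  Communication 42 × 0.26 = 10.92
  Reliability 45 × 0.31 = 13.95
  Customer focus 73 × 0.11 = 8.03
  Technical skill 75 × 0.05 = 3.75
Sum = 54.47
54.47 is ≥ 45 and < 67 → Developing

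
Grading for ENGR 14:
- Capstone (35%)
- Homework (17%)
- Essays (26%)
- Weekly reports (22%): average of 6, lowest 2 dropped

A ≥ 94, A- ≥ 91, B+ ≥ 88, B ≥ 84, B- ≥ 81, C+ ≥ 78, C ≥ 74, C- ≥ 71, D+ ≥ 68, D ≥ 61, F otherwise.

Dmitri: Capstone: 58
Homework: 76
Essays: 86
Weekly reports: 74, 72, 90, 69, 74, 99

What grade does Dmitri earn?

Weekly reports: drop 69, 72 → average of remaining 4 = 337/4 = 84.25
Weighted total:
  Capstone 58 × 0.35 = 20.3
  Homework 76 × 0.17 = 12.92
  Essays 86 × 0.26 = 22.36
  Weekly reports 84.25 × 0.22 = 18.535
Sum = 74.115
74.115 is ≥ 74 and < 78 → C

C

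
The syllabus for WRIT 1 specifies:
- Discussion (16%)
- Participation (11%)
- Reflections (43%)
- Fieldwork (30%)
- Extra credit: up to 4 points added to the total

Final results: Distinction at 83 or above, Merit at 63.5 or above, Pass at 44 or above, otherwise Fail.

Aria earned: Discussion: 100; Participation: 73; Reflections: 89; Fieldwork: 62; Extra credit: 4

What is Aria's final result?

Distinction

Weighted total:
  Discussion 100 × 0.16 = 16
  Participation 73 × 0.11 = 8.03
  Reflections 89 × 0.43 = 38.27
  Fieldwork 62 × 0.3 = 18.6
Sum = 80.9
Extra credit: 80.9 + 4 = 84.9
84.9 ≥ 83 → Distinction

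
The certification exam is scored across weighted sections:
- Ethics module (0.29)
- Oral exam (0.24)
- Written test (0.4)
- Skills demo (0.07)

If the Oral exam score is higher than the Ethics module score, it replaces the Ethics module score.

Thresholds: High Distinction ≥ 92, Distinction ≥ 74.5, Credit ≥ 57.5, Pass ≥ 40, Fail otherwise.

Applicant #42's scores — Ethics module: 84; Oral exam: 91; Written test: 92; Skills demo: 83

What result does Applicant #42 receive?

Distinction

Oral exam (91) > Ethics module (84), so Ethics module counts as 91.
Weighted total:
  Ethics module 91 × 0.29 = 26.39
  Oral exam 91 × 0.24 = 21.84
  Written test 92 × 0.4 = 36.8
  Skills demo 83 × 0.07 = 5.81
Sum = 90.84
90.84 is ≥ 74.5 and < 92 → Distinction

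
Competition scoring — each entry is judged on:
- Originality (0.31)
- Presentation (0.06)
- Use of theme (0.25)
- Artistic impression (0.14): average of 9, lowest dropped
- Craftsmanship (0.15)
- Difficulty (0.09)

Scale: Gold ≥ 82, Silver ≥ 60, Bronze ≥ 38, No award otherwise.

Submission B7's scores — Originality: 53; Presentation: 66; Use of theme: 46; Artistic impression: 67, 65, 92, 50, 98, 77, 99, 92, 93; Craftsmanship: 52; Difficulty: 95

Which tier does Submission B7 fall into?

Artistic impression: drop 50 → average of remaining 8 = 683/8 = 85.375
Weighted total:
  Originality 53 × 0.31 = 16.43
  Presentation 66 × 0.06 = 3.96
  Use of theme 46 × 0.25 = 11.5
  Artistic impression 85.375 × 0.14 = 11.9525
  Craftsmanship 52 × 0.15 = 7.8
  Difficulty 95 × 0.09 = 8.55
Sum = 60.1925
60.1925 is ≥ 60 and < 82 → Silver

Silver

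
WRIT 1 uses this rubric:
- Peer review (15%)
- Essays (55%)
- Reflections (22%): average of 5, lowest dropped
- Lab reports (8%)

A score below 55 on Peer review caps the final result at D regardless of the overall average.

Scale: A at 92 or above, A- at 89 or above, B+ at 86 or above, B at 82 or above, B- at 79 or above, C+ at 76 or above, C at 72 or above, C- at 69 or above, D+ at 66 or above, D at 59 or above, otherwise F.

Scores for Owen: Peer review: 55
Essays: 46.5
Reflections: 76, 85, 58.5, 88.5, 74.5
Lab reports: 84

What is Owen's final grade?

Reflections: drop 58.5 → average of remaining 4 = 324/4 = 81
Peer review score 55 ≥ 55: minimum met.
Weighted total:
  Peer review 55 × 0.15 = 8.25
  Essays 46.5 × 0.55 = 25.575
  Reflections 81 × 0.22 = 17.82
  Lab reports 84 × 0.08 = 6.72
Sum = 58.365
58.365 < 59 → F

F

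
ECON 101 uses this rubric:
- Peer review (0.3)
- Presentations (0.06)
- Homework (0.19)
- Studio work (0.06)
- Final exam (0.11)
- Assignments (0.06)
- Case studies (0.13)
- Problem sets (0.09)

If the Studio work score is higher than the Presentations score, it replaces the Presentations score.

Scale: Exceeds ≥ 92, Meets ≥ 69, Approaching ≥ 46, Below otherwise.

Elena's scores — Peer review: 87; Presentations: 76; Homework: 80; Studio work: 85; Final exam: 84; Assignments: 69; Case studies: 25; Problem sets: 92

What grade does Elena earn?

Studio work (85) > Presentations (76), so Presentations counts as 85.
Weighted total:
  Peer review 87 × 0.3 = 26.1
  Presentations 85 × 0.06 = 5.1
  Homework 80 × 0.19 = 15.2
  Studio work 85 × 0.06 = 5.1
  Final exam 84 × 0.11 = 9.24
  Assignments 69 × 0.06 = 4.14
  Case studies 25 × 0.13 = 3.25
  Problem sets 92 × 0.09 = 8.28
Sum = 76.41
76.41 is ≥ 69 and < 92 → Meets

Meets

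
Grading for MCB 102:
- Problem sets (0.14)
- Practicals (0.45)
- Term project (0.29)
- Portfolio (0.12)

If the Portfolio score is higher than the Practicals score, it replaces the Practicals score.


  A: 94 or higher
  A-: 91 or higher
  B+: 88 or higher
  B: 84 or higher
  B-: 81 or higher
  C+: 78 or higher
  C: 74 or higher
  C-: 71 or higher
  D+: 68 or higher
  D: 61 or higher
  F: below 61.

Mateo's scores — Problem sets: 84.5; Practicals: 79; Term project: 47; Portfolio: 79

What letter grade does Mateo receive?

D+

Portfolio (79) ≤ Practicals (79), so Practicals stays at 79.
Weighted total:
  Problem sets 84.5 × 0.14 = 11.83
  Practicals 79 × 0.45 = 35.55
  Term project 47 × 0.29 = 13.63
  Portfolio 79 × 0.12 = 9.48
Sum = 70.49
70.49 is ≥ 68 and < 71 → D+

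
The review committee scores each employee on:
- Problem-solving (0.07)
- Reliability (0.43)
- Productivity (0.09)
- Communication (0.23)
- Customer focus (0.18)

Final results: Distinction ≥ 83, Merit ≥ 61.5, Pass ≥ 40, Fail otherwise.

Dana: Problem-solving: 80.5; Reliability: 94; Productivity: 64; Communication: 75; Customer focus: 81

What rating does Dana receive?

Weighted total:
  Problem-solving 80.5 × 0.07 = 5.635
  Reliability 94 × 0.43 = 40.42
  Productivity 64 × 0.09 = 5.76
  Communication 75 × 0.23 = 17.25
  Customer focus 81 × 0.18 = 14.58
Sum = 83.645
83.645 ≥ 83 → Distinction

Distinction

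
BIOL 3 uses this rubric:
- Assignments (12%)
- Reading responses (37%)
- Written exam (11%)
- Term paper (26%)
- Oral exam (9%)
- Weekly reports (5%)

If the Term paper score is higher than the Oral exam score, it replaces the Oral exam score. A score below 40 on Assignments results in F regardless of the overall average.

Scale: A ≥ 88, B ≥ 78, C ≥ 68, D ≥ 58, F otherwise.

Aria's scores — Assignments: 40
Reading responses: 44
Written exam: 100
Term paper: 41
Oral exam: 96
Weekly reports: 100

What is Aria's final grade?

F

Term paper (41) ≤ Oral exam (96), so Oral exam stays at 96.
Assignments score 40 ≥ 40: minimum met.
Weighted total:
  Assignments 40 × 0.12 = 4.8
  Reading responses 44 × 0.37 = 16.28
  Written exam 100 × 0.11 = 11
  Term paper 41 × 0.26 = 10.66
  Oral exam 96 × 0.09 = 8.64
  Weekly reports 100 × 0.05 = 5
Sum = 56.38
56.38 < 58 → F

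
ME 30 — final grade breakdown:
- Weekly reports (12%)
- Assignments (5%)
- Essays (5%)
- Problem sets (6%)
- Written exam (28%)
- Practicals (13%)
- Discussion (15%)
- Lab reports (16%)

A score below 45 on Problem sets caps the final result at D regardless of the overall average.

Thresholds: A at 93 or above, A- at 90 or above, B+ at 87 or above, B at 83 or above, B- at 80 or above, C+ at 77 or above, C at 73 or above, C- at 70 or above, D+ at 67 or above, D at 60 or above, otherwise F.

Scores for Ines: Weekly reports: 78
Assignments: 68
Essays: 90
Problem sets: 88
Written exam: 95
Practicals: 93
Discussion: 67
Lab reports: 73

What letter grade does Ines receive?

Problem sets score 88 ≥ 45: minimum met.
Weighted total:
  Weekly reports 78 × 0.12 = 9.36
  Assignments 68 × 0.05 = 3.4
  Essays 90 × 0.05 = 4.5
  Problem sets 88 × 0.06 = 5.28
  Written exam 95 × 0.28 = 26.6
  Practicals 93 × 0.13 = 12.09
  Discussion 67 × 0.15 = 10.05
  Lab reports 73 × 0.16 = 11.68
Sum = 82.96
82.96 is ≥ 80 and < 83 → B-

B-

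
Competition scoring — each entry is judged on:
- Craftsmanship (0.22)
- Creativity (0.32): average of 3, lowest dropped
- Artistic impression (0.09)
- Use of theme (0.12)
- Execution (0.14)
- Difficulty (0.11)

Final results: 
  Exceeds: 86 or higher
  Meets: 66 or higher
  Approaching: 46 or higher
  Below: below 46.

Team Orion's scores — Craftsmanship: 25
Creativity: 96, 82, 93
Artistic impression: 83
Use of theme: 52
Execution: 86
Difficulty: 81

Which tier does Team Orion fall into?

Meets

Creativity: drop 82 → average of remaining 2 = 189/2 = 94.5
Weighted total:
  Craftsmanship 25 × 0.22 = 5.5
  Creativity 94.5 × 0.32 = 30.24
  Artistic impression 83 × 0.09 = 7.47
  Use of theme 52 × 0.12 = 6.24
  Execution 86 × 0.14 = 12.04
  Difficulty 81 × 0.11 = 8.91
Sum = 70.4
70.4 is ≥ 66 and < 86 → Meets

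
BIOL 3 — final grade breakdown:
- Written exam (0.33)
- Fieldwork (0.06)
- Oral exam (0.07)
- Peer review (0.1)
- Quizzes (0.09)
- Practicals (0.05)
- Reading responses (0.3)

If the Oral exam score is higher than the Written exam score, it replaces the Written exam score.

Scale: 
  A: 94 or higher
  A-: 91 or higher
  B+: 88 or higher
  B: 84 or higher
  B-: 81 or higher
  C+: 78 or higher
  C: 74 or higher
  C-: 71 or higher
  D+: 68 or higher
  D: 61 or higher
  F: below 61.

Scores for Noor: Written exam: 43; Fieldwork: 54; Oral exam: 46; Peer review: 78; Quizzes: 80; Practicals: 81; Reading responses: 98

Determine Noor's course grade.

Oral exam (46) > Written exam (43), so Written exam counts as 46.
Weighted total:
  Written exam 46 × 0.33 = 15.18
  Fieldwork 54 × 0.06 = 3.24
  Oral exam 46 × 0.07 = 3.22
  Peer review 78 × 0.1 = 7.8
  Quizzes 80 × 0.09 = 7.2
  Practicals 81 × 0.05 = 4.05
  Reading responses 98 × 0.3 = 29.4
Sum = 70.09
70.09 is ≥ 68 and < 71 → D+

D+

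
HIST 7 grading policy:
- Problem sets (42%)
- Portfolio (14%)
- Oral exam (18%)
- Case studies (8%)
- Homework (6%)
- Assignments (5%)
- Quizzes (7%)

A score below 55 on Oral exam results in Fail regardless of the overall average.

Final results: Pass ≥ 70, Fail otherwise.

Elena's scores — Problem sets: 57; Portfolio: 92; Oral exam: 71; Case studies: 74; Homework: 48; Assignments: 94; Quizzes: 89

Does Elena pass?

Fail

Oral exam score 71 ≥ 55: minimum met.
Weighted total:
  Problem sets 57 × 0.42 = 23.94
  Portfolio 92 × 0.14 = 12.88
  Oral exam 71 × 0.18 = 12.78
  Case studies 74 × 0.08 = 5.92
  Homework 48 × 0.06 = 2.88
  Assignments 94 × 0.05 = 4.7
  Quizzes 89 × 0.07 = 6.23
Sum = 69.33
69.33 < 70 → Fail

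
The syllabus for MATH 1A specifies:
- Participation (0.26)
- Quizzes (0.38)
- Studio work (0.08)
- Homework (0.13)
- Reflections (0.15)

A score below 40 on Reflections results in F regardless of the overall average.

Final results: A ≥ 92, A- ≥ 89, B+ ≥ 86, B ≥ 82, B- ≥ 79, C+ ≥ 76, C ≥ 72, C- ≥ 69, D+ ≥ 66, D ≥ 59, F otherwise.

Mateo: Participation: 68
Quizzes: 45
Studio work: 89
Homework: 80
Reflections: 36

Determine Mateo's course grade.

Reflections score 36 < 40: minimum not met.
Weighted total:
  Participation 68 × 0.26 = 17.68
  Quizzes 45 × 0.38 = 17.1
  Studio work 89 × 0.08 = 7.12
  Homework 80 × 0.13 = 10.4
  Reflections 36 × 0.15 = 5.4
Sum = 57.7
Because the Reflections minimum was not met, the result is F.

F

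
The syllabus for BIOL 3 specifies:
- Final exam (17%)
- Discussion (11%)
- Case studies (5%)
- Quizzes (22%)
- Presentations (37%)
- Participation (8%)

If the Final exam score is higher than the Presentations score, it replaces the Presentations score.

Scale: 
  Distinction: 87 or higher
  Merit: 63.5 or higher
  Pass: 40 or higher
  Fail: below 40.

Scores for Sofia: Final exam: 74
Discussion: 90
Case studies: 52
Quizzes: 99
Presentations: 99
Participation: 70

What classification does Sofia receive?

Distinction

Final exam (74) ≤ Presentations (99), so Presentations stays at 99.
Weighted total:
  Final exam 74 × 0.17 = 12.58
  Discussion 90 × 0.11 = 9.9
  Case studies 52 × 0.05 = 2.6
  Quizzes 99 × 0.22 = 21.78
  Presentations 99 × 0.37 = 36.63
  Participation 70 × 0.08 = 5.6
Sum = 89.09
89.09 ≥ 87 → Distinction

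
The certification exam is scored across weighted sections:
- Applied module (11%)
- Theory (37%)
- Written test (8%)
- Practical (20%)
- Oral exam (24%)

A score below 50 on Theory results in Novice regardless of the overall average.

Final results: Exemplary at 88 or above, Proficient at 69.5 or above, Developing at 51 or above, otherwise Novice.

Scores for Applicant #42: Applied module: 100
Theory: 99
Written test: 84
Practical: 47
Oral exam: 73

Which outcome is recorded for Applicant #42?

Proficient

Theory score 99 ≥ 50: minimum met.
Weighted total:
  Applied module 100 × 0.11 = 11
  Theory 99 × 0.37 = 36.63
  Written test 84 × 0.08 = 6.72
  Practical 47 × 0.2 = 9.4
  Oral exam 73 × 0.24 = 17.52
Sum = 81.27
81.27 is ≥ 69.5 and < 88 → Proficient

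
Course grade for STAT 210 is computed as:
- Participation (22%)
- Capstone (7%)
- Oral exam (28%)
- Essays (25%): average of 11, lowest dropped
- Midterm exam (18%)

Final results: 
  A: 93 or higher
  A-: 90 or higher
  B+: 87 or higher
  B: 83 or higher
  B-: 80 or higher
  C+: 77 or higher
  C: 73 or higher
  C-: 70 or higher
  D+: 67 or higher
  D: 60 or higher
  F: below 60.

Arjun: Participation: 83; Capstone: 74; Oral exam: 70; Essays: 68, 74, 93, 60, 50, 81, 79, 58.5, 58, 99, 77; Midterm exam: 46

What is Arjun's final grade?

Essays: drop 50 → average of remaining 10 = 747.5/10 = 74.75
Weighted total:
  Participation 83 × 0.22 = 18.26
  Capstone 74 × 0.07 = 5.18
  Oral exam 70 × 0.28 = 19.6
  Essays 74.75 × 0.25 = 18.6875
  Midterm exam 46 × 0.18 = 8.28
Sum = 70.0075
70.0075 is ≥ 70 and < 73 → C-

C-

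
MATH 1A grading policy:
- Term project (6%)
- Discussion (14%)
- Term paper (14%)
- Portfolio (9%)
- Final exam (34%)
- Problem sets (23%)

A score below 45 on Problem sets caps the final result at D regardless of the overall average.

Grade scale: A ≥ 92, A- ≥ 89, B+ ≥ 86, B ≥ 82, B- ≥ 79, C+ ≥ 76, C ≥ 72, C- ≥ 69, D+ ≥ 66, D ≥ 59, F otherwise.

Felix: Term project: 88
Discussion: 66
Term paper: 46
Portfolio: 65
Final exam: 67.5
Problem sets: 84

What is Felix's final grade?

Problem sets score 84 ≥ 45: minimum met.
Weighted total:
  Term project 88 × 0.06 = 5.28
  Discussion 66 × 0.14 = 9.24
  Term paper 46 × 0.14 = 6.44
  Portfolio 65 × 0.09 = 5.85
  Final exam 67.5 × 0.34 = 22.95
  Problem sets 84 × 0.23 = 19.32
Sum = 69.08
69.08 is ≥ 69 and < 72 → C-

C-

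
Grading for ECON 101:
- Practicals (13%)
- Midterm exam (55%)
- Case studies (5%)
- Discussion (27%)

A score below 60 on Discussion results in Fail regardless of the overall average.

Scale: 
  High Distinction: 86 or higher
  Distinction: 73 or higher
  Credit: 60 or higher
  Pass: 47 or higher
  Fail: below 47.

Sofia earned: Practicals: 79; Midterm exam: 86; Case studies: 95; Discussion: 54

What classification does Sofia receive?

Fail

Discussion score 54 < 60: minimum not met.
Weighted total:
  Practicals 79 × 0.13 = 10.27
  Midterm exam 86 × 0.55 = 47.3
  Case studies 95 × 0.05 = 4.75
  Discussion 54 × 0.27 = 14.58
Sum = 76.9
Because the Discussion minimum was not met, the result is Fail.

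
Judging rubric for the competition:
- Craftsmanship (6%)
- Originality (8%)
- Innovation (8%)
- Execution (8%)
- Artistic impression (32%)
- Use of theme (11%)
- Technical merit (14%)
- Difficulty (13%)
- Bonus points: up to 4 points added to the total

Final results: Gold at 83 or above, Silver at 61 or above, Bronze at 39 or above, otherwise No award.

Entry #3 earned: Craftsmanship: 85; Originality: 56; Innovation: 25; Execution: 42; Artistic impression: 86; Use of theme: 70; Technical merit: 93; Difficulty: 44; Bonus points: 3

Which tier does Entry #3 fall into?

Silver

Weighted total:
  Craftsmanship 85 × 0.06 = 5.1
  Originality 56 × 0.08 = 4.48
  Innovation 25 × 0.08 = 2
  Execution 42 × 0.08 = 3.36
  Artistic impression 86 × 0.32 = 27.52
  Use of theme 70 × 0.11 = 7.7
  Technical merit 93 × 0.14 = 13.02
  Difficulty 44 × 0.13 = 5.72
Sum = 68.9
Bonus points: 68.9 + 3 = 71.9
71.9 is ≥ 61 and < 83 → Silver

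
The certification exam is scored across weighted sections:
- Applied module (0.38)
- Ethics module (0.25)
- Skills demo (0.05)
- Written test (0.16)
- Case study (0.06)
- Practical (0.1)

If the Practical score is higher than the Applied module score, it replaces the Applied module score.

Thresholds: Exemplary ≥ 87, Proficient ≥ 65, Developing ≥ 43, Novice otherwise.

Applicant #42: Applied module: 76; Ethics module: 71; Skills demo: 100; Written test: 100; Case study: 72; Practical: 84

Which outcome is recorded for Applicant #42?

Practical (84) > Applied module (76), so Applied module counts as 84.
Weighted total:
  Applied module 84 × 0.38 = 31.92
  Ethics module 71 × 0.25 = 17.75
  Skills demo 100 × 0.05 = 5
  Written test 100 × 0.16 = 16
  Case study 72 × 0.06 = 4.32
  Practical 84 × 0.1 = 8.4
Sum = 83.39
83.39 is ≥ 65 and < 87 → Proficient

Proficient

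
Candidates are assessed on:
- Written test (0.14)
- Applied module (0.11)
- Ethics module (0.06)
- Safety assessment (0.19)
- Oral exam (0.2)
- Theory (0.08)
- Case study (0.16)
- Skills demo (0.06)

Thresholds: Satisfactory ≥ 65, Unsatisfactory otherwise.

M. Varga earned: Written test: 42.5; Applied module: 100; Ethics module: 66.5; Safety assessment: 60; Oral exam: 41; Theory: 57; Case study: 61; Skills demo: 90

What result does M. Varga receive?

Unsatisfactory

Weighted total:
  Written test 42.5 × 0.14 = 5.95
  Applied module 100 × 0.11 = 11
  Ethics module 66.5 × 0.06 = 3.99
  Safety assessment 60 × 0.19 = 11.4
  Oral exam 41 × 0.2 = 8.2
  Theory 57 × 0.08 = 4.56
  Case study 61 × 0.16 = 9.76
  Skills demo 90 × 0.06 = 5.4
Sum = 60.26
60.26 < 65 → Unsatisfactory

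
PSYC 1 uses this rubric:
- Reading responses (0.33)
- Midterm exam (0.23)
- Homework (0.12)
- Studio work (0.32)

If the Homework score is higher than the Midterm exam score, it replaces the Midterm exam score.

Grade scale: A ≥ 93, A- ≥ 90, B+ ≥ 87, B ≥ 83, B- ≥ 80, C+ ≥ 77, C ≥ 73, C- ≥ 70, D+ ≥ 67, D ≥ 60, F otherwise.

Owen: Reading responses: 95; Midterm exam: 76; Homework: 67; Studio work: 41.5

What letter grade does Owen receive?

C-

Homework (67) ≤ Midterm exam (76), so Midterm exam stays at 76.
Weighted total:
  Reading responses 95 × 0.33 = 31.35
  Midterm exam 76 × 0.23 = 17.48
  Homework 67 × 0.12 = 8.04
  Studio work 41.5 × 0.32 = 13.28
Sum = 70.15
70.15 is ≥ 70 and < 73 → C-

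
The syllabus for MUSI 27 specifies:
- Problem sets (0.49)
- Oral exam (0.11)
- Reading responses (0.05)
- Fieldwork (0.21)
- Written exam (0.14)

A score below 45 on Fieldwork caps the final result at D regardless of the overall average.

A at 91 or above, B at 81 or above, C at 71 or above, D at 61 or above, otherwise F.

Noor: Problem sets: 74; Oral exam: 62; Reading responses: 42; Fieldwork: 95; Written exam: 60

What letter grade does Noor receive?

C

Fieldwork score 95 ≥ 45: minimum met.
Weighted total:
  Problem sets 74 × 0.49 = 36.26
  Oral exam 62 × 0.11 = 6.82
  Reading responses 42 × 0.05 = 2.1
  Fieldwork 95 × 0.21 = 19.95
  Written exam 60 × 0.14 = 8.4
Sum = 73.53
73.53 is ≥ 71 and < 81 → C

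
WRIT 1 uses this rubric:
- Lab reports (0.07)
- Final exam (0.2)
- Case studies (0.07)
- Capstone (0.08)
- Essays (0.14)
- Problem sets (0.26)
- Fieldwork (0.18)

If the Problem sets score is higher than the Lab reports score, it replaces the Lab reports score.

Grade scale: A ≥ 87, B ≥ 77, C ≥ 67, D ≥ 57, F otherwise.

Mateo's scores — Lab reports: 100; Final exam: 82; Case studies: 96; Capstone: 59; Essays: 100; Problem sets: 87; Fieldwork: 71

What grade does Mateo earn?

B

Problem sets (87) ≤ Lab reports (100), so Lab reports stays at 100.
Weighted total:
  Lab reports 100 × 0.07 = 7
  Final exam 82 × 0.2 = 16.4
  Case studies 96 × 0.07 = 6.72
  Capstone 59 × 0.08 = 4.72
  Essays 100 × 0.14 = 14
  Problem sets 87 × 0.26 = 22.62
  Fieldwork 71 × 0.18 = 12.78
Sum = 84.24
84.24 is ≥ 77 and < 87 → B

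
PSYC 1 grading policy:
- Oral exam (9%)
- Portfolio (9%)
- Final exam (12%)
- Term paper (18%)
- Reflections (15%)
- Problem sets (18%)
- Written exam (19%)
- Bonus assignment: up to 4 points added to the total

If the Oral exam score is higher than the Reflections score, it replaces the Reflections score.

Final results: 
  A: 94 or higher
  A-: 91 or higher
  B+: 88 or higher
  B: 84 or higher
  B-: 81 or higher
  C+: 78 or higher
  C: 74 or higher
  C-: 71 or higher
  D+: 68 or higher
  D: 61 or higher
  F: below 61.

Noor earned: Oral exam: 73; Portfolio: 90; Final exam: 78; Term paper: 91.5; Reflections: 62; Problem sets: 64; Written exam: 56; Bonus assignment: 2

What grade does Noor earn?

C

Oral exam (73) > Reflections (62), so Reflections counts as 73.
Weighted total:
  Oral exam 73 × 0.09 = 6.57
  Portfolio 90 × 0.09 = 8.1
  Final exam 78 × 0.12 = 9.36
  Term paper 91.5 × 0.18 = 16.47
  Reflections 73 × 0.15 = 10.95
  Problem sets 64 × 0.18 = 11.52
  Written exam 56 × 0.19 = 10.64
Sum = 73.61
Bonus assignment: 73.61 + 2 = 75.61
75.61 is ≥ 74 and < 78 → C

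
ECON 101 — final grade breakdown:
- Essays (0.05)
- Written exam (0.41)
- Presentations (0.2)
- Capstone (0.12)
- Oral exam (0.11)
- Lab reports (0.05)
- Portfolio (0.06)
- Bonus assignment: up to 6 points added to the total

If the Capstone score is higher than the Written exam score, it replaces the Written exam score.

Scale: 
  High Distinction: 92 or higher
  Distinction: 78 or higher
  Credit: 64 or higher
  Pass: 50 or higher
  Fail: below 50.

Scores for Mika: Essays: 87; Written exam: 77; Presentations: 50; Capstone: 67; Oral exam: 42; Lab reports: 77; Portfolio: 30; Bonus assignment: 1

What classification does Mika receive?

Credit

Capstone (67) ≤ Written exam (77), so Written exam stays at 77.
Weighted total:
  Essays 87 × 0.05 = 4.35
  Written exam 77 × 0.41 = 31.57
  Presentations 50 × 0.2 = 10
  Capstone 67 × 0.12 = 8.04
  Oral exam 42 × 0.11 = 4.62
  Lab reports 77 × 0.05 = 3.85
  Portfolio 30 × 0.06 = 1.8
Sum = 64.23
Bonus assignment: 64.23 + 1 = 65.23
65.23 is ≥ 64 and < 78 → Credit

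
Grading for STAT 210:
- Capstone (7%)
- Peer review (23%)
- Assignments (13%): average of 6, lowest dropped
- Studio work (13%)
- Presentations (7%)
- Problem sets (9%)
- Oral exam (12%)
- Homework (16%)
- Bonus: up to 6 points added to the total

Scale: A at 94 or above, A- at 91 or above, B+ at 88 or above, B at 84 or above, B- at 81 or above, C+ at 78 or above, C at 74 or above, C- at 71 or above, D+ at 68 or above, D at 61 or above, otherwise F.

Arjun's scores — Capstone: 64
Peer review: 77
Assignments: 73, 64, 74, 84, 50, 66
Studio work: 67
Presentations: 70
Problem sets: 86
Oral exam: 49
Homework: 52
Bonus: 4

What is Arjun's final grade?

Assignments: drop 50 → average of remaining 5 = 361/5 = 72.2
Weighted total:
  Capstone 64 × 0.07 = 4.48
  Peer review 77 × 0.23 = 17.71
  Assignments 72.2 × 0.13 = 9.386
  Studio work 67 × 0.13 = 8.71
  Presentations 70 × 0.07 = 4.9
  Problem sets 86 × 0.09 = 7.74
  Oral exam 49 × 0.12 = 5.88
  Homework 52 × 0.16 = 8.32
Sum = 67.126
Bonus: 67.126 + 4 = 71.126
71.126 is ≥ 71 and < 74 → C-

C-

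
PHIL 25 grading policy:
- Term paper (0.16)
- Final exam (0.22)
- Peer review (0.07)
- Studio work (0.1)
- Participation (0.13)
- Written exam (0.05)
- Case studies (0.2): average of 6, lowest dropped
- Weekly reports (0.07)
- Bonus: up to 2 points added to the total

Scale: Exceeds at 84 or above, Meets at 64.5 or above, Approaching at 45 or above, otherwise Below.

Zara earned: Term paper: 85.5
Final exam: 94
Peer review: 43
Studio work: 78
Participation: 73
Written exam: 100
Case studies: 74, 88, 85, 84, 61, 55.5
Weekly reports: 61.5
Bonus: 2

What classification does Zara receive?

Case studies: drop 55.5 → average of remaining 5 = 392/5 = 78.4
Weighted total:
  Term paper 85.5 × 0.16 = 13.68
  Final exam 94 × 0.22 = 20.68
  Peer review 43 × 0.07 = 3.01
  Studio work 78 × 0.1 = 7.8
  Participation 73 × 0.13 = 9.49
  Written exam 100 × 0.05 = 5
  Case studies 78.4 × 0.2 = 15.68
  Weekly reports 61.5 × 0.07 = 4.305
Sum = 79.645
Bonus: 79.645 + 2 = 81.645
81.645 is ≥ 64.5 and < 84 → Meets

Meets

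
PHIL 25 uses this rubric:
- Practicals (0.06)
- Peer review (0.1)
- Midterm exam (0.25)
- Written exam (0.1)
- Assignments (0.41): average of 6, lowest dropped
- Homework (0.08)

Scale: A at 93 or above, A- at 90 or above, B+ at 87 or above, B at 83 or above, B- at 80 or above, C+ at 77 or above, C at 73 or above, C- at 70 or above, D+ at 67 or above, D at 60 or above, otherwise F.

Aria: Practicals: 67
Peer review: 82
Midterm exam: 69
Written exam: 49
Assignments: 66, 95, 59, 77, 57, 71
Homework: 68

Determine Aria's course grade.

D+

Assignments: drop 57 → average of remaining 5 = 368/5 = 73.6
Weighted total:
  Practicals 67 × 0.06 = 4.02
  Peer review 82 × 0.1 = 8.2
  Midterm exam 69 × 0.25 = 17.25
  Written exam 49 × 0.1 = 4.9
  Assignments 73.6 × 0.41 = 30.176
  Homework 68 × 0.08 = 5.44
Sum = 69.986
69.986 is ≥ 67 and < 70 → D+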